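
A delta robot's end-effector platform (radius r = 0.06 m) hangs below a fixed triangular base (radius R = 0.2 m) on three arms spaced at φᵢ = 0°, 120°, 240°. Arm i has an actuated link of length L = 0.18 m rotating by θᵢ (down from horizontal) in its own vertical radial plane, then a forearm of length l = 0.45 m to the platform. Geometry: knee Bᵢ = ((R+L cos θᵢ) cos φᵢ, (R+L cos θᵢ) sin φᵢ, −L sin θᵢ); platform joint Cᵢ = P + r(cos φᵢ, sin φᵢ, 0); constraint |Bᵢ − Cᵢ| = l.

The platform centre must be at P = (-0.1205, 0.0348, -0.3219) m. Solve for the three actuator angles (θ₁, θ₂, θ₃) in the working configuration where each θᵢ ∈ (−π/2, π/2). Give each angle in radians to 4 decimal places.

θ₁ = 0.6977, θ₂ = -0.3495, θ₃ = -0.0002

rotate P by −φ1: (-0.1205, 0.0348, -0.3219)
  A cos θ + B sin θ = C:  0.2605·cos θ + -0.3219·sin θ = -0.0072
  θ1 = atan2(B,A) + arccos(C/0.4141) = 0.6977
φ2=120.0° → target in arm frame (0.0904, 0.0870)
  A=0.0496, B=-0.3219, C=(l²−L²−A²−y'²−z²)/(2L)=0.1568
  √(A²+B²)=0.3257;  θ2 = -1.4179+1.0684 ≈ -0.3495
arm 3 (φ=240.0°): x'=0.0301, y'=-0.1218
  e−x'=0.1099;  (l²−L²−(e−x')²−y'²−z²)/2L = 0.1099
  √(A²+B²)=0.3401;  θ3 = -1.2418+1.2416 ≈ -0.0002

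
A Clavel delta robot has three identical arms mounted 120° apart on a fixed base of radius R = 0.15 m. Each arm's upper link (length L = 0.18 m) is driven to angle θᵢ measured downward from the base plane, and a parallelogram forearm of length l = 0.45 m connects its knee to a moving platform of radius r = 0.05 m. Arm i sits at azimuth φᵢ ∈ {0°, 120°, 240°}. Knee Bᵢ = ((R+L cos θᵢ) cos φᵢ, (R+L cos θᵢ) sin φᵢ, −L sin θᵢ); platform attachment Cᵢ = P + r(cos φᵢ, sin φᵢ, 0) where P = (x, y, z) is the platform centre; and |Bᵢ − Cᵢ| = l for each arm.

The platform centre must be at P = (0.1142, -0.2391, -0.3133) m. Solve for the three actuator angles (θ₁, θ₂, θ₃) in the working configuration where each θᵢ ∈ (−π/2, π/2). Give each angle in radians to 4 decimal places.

φ1=0.0° → target in arm frame (0.1142, -0.2391)
  A cos θ + B sin θ = C:  -0.0142·cos θ + -0.3133·sin θ = 0.0405
  γ=atan2(-0.3133,-0.0142)=-1.6161;  ψ=arccos(0.1291)=1.4414;  θ1=γ+ψ≈-0.1747
arm 2 (φ=120.0°): x'=-0.2642, y'=0.0206
  A cos θ + B sin θ = C:  0.3642·cos θ + -0.3133·sin θ = -0.1697
  θ2 = atan2(B,A) + arccos(C/0.4804) = 1.2214
arm 3 (φ=240.0°): x'=0.1500, y'=0.2185
  A cos θ + B sin θ = C:  -0.0500·cos θ + -0.3133·sin θ = 0.0603
  θ3 = atan2(B,A) + arccos(C/0.3173) = -0.3495

θ₁ = -0.1747, θ₂ = 1.2214, θ₃ = -0.3495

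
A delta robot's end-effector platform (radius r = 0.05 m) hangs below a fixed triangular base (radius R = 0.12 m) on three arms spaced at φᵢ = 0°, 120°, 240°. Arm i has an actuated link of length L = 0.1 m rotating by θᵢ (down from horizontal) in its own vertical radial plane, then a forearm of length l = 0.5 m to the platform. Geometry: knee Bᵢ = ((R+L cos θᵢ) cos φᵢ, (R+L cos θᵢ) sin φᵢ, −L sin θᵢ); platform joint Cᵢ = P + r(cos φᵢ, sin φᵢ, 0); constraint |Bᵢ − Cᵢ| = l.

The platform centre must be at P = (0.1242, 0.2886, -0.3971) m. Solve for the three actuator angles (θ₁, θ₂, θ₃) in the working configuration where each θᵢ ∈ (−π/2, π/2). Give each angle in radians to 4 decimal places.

rotate P by −φ1: (0.1242, 0.2886, -0.3971)
  A=-0.0542, B=-0.3971, C=(l²−L²−A²−y'²−z²)/(2L)=-0.0196
  √(A²+B²)=0.4008;  θ1 = -1.7064+1.6197 ≈ -0.0868
φ2=120.0° → target in arm frame (0.1878, -0.2519)
  A cos θ + B sin θ = C:  -0.1178·cos θ + -0.3971·sin θ = 0.0250
  θ2 = atan2(B,A) + arccos(C/0.4142) = -0.3488
rotate P by −φ3: (-0.3120, -0.0367, -0.3971)
  A=0.3820, B=-0.3971, C=(l²−L²−A²−y'²−z²)/(2L)=-0.3249
  γ=atan2(-0.3971,0.3820)=-0.8047;  ψ=arccos(-0.5897)=2.2015;  θ3=γ+ψ≈1.3968

θ₁ = -0.0868, θ₂ = -0.3488, θ₃ = 1.3968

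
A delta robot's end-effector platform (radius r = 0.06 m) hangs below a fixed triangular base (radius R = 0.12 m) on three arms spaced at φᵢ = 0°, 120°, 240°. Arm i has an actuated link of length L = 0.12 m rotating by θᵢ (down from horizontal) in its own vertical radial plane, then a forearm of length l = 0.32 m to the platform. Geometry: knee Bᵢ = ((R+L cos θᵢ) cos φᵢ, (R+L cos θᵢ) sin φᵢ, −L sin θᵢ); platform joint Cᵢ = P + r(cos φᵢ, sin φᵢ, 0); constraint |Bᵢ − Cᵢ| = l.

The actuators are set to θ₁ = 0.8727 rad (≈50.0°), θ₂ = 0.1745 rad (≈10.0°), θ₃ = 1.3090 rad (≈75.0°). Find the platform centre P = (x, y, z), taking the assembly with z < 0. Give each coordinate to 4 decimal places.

(-0.0086, 0.1556, -0.3306)

O1 = (0.1371·cos0.0°, 0.1371·sin0.0°, -0.0919) = (0.1371, 0.0000, -0.0919)
O2 = (0.1782·cos120.0°, 0.1782·sin120.0°, -0.0208) = (-0.0891, 0.1543, -0.0208)
φ3=240.0°: virtual centre (-0.0455, -0.0789, -0.1159), radius l
eliminate P² terms by subtracting sphere 1 from 2 and 3
[-0.4524 0.3086 0.1422]·P = 0.0049;  [-0.3653 -0.1577 -0.0480]·P = -0.0055
det = 0.1841;  x = 0.0050+0.0414z,  y = 0.0234+-0.4000z
quadratic in z: (1.1617)z²+(0.1542)z+(-0.0760)=0, √Δ=0.6138 → z ∈ {-0.3306, 0.1978}; z = -0.3306 (taking z<0)
x = -0.0086, y = 0.1556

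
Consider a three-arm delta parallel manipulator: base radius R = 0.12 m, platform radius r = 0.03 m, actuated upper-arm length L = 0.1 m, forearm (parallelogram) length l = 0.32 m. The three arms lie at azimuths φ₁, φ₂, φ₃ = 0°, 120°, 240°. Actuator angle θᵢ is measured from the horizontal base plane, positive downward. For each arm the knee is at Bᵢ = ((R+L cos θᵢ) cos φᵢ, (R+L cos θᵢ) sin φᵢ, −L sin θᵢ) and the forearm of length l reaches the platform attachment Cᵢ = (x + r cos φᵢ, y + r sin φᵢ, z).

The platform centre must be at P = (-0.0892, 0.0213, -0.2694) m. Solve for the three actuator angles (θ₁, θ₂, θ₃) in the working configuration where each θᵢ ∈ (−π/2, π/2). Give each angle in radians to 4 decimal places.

rotate P by −φ1: (-0.0892, 0.0213, -0.2694)
  A=0.1792, B=-0.2694, C=(l²−L²−A²−y'²−z²)/(2L)=-0.0637
  γ=atan2(-0.2694,0.1792)=-0.9838;  ψ=arccos(-0.1969)=1.7690;  θ1=γ+ψ≈0.7852
arm 2 (φ=120.0°): x'=0.0630, y'=0.0666
  A=0.0270, B=-0.2694, C=(l²−L²−A²−y'²−z²)/(2L)=0.0733
  √(A²+B²)=0.2707;  θ2 = -1.4711+1.2966 ≈ -0.1745
rotate P by −φ3: (0.0262, -0.0879, -0.2694)
  e−x'=0.0638;  (l²−L²−(e−x')²−y'²−z²)/2L = 0.0401
  √(A²+B²)=0.2769;  θ3 = -1.3381+1.4254 ≈ 0.0873

θ₁ = 0.7852, θ₂ = -0.1745, θ₃ = 0.0873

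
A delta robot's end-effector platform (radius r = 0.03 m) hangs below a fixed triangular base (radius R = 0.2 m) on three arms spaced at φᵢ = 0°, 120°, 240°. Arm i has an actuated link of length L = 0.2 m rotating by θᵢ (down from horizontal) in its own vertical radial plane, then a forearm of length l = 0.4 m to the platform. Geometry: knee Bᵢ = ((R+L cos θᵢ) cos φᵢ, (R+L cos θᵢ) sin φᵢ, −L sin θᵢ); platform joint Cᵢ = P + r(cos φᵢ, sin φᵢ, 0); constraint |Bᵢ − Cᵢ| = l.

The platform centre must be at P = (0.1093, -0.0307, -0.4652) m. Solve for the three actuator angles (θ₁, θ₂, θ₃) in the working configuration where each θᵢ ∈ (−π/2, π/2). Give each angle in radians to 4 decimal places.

rotate P by −φ1: (0.1093, -0.0307, -0.4652)
  A=0.0607, B=-0.4652, C=(l²−L²−A²−y'²−z²)/(2L)=-0.2526
  θ1 = atan2(B,A) + arccos(C/0.4691) = 0.6983
arm 2 (φ=120.0°): x'=-0.0812, y'=-0.0793
  e−x'=0.2512;  (l²−L²−(e−x')²−y'²−z²)/2L = -0.4146
  θ2 = atan2(B,A) + arccos(C/0.5287) = 1.3964
rotate P by −φ3: (-0.0281, 0.1100, -0.4652)
  A=0.1981, B=-0.4652, C=(l²−L²−A²−y'²−z²)/(2L)=-0.3694
  √(A²+B²)=0.5056;  θ3 = -1.1683+2.3899 ≈ 1.2216

θ₁ = 0.6983, θ₂ = 1.3964, θ₃ = 1.2216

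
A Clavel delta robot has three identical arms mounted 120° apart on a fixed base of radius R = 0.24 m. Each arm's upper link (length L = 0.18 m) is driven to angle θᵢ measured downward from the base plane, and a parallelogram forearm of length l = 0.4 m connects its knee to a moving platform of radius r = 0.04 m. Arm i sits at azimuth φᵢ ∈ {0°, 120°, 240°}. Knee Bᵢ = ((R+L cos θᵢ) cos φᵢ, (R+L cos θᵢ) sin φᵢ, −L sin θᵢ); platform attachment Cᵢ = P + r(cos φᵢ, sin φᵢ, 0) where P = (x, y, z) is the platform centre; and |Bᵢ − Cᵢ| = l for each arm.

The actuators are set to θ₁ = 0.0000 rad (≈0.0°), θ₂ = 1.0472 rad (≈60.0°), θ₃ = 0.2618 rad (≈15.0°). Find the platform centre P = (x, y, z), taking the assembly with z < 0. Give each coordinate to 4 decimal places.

O1 = (0.3800·cos0.0°, 0.3800·sin0.0°, 0.0000) = (0.3800, 0.0000, 0.0000)
φ2=120.0°: virtual centre (-0.1450, 0.2511, -0.1559), radius l
φ3=240.0°: virtual centre (-0.1869, -0.3238, -0.0466), radius l
|O₂|²−|O₁|² = -0.0360;  |O₃|²−|O₁|² = -0.0025
plane₁₂: -1.0500x+0.5023y+-0.3118z = -0.0360
det = 1.2495;  x = 0.0196+-0.1990z,  y = -0.0306+0.2046z
quadratic in z: (1.0815)z²+(0.1309)z+(-0.0292)=0, √Δ=0.3788 → z ∈ {-0.2357, 0.1146}; z = -0.2357 (taking z<0)
x = 0.0665, y = -0.0788

(0.0665, -0.0788, -0.2357)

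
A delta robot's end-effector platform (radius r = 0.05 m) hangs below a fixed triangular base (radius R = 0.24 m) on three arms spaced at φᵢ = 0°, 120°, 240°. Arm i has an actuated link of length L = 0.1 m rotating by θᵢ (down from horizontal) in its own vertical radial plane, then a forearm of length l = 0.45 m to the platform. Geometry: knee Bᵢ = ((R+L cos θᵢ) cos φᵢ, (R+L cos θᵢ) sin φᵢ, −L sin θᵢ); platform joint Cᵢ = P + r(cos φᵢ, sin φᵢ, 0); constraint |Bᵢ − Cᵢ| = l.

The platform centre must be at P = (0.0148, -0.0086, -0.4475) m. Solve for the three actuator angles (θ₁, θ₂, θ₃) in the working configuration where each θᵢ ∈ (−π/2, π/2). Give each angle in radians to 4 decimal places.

rotate P by −φ1: (0.0148, -0.0086, -0.4475)
  A=0.1752, B=-0.4475, C=(l²−L²−A²−y'²−z²)/(2L)=-0.1926
  θ1 = atan2(B,A) + arccos(C/0.4806) = 0.7856
arm 2 (φ=120.0°): x'=-0.0148, y'=-0.0085
  A cos θ + B sin θ = C:  0.2048·cos θ + -0.4475·sin θ = -0.2490
  θ2 = atan2(B,A) + arccos(C/0.4922) = 0.9597
arm 3 (φ=240.0°): x'=0.0000, y'=0.0171
  A cos θ + B sin θ = C:  0.1900·cos θ + -0.4475·sin θ = -0.2207
  γ=atan2(-0.4475,0.1900)=-1.1694;  ψ=arccos(-0.4539)=2.0419;  θ3=γ+ψ≈0.8725

θ₁ = 0.7856, θ₂ = 0.9597, θ₃ = 0.8725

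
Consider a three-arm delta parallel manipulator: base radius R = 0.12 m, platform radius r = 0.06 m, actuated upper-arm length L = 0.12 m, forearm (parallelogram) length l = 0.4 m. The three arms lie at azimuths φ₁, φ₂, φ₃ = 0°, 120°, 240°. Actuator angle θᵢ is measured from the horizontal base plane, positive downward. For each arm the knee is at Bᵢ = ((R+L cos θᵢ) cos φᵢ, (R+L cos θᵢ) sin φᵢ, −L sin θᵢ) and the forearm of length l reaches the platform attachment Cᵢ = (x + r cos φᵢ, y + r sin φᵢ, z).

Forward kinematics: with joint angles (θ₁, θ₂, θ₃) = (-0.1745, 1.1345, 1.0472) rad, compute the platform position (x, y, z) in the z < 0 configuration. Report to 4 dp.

arm 1 at φ=0.0°: e+L cos θ1 = 0.1782;  O1 = (0.1782, 0.0000, 0.0208)
arm 2 at φ=120.0°: e+L cos θ2 = 0.1107;  O2 = (-0.0554, 0.0959, -0.1088)
O3 = (0.1200·cos240.0°, 0.1200·sin240.0°, -0.1039) = (-0.0600, -0.1039, -0.1039)
|O₂|²−|O₁|² = -0.0081;  |O₃|²−|O₁|² = -0.0070
[-0.4671 0.1918 -0.2592]·P = -0.0081;  [-0.4764 -0.2078 -0.2495]·P = -0.0070
det = 0.1884;  x = 0.0160+-0.5398z,  y = -0.0032+0.0368z
sphere 1 gives Az²+Bz+C=0 with A=1.2928, B=0.1332, C=-0.1333;  B²−4AC=0.7069;  roots -0.3767, 0.2737;  negative root z = -0.3767
x = 0.2194, y = -0.0170

(0.2194, -0.0170, -0.3767)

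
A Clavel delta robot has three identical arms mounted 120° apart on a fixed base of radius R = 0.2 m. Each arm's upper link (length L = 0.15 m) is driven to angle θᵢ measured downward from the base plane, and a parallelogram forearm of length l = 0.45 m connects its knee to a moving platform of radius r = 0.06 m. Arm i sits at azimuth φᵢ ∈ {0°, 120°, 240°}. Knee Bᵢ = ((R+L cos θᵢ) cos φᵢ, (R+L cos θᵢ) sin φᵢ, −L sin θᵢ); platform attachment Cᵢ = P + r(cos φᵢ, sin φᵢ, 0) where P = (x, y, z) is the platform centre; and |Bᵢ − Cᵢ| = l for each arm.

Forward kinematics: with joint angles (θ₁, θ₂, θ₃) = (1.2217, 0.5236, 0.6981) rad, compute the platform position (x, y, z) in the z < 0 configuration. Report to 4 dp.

S1 = (0.1913·cos0.0°, 0.1913·sin0.0°, -0.1410) = (0.1913, 0.0000, -0.1410)
arm 2 at φ=120.0°: e+L cos θ2 = 0.2699;  S2 = (-0.1350, 0.2337, -0.0750)
arm 3 at φ=240.0°: e+L cos θ3 = 0.2549;  S3 = (-0.1275, -0.2208, -0.0964)
|S₂|²−|S₁|² = 0.0220;  |S₃|²−|S₁|² = 0.0178
linear system: -0.6525x+0.4675y = 0.0220−0.1319z; -0.6375x+-0.4415y = 0.0178−0.0891z
det = 0.5861;  x = -0.0308+0.1704z,  y = 0.0041+-0.0443z
into |P−S₁|² = l²: 1.0310z² + 0.2059z + -0.1333 = 0;  Δ = 0.5921;  z = -0.4730 or 0.2733 → z<0 root = -0.4730
x = -0.1114, y = 0.0251

(-0.1114, 0.0251, -0.4730)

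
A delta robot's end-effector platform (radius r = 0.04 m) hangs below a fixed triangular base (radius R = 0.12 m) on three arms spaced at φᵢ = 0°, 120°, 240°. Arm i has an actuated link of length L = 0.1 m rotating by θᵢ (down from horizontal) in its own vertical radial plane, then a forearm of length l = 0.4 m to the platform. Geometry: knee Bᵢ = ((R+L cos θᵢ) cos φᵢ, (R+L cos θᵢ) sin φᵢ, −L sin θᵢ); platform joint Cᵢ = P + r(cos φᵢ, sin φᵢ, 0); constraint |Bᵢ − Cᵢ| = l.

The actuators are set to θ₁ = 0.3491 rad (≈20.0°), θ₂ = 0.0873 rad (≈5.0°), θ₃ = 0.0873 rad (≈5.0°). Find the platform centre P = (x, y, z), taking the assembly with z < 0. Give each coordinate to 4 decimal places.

(-0.0378, 0.0000, -0.3735)

centre 1 = (0.1740·cos0.0°, 0.1740·sin0.0°, -0.0342) = (0.1740, 0.0000, -0.0342)
centre 2 = (0.1796·cos120.0°, 0.1796·sin120.0°, -0.0087) = (-0.0898, 0.1556, -0.0087)
φ3=240.0°: virtual centre (-0.0898, -0.1556, -0.0087), radius l
eliminate P² terms by subtracting sphere 1 from 2 and 3
plane₁₂: -0.5276x+0.3111y+0.0510z = 0.0009
det = 0.3283;  x = -0.0017+0.0966z,  y = 0.0000+0.0000z
sphere 1 gives Az²+Bz+C=0 with A=1.0093, B=0.0345, C=-0.1280;  B²−4AC=0.5178;  roots -0.3735, 0.3394;  negative root z = -0.3735
x = -0.0378, y = 0.0000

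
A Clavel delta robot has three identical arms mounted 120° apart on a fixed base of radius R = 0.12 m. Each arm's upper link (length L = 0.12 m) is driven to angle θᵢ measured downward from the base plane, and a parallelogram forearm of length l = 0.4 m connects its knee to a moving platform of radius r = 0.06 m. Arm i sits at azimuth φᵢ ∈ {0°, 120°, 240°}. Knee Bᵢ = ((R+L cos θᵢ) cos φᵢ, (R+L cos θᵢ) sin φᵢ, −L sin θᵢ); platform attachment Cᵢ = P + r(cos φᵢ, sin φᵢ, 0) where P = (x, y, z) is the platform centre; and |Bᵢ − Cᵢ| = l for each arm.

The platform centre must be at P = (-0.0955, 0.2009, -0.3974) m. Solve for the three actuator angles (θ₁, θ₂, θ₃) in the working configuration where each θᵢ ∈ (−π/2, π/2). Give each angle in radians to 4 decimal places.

θ₁ = 1.2218, θ₂ = -0.0002, θ₃ = 1.3090

φ1=0.0° → target in arm frame (-0.0955, 0.2009)
  A=0.1555, B=-0.3974, C=(l²−L²−A²−y'²−z²)/(2L)=-0.3203
  θ1 = atan2(B,A) + arccos(C/0.4267) = 1.2218
φ2=120.0° → target in arm frame (0.2217, -0.0177)
  e−x'=-0.1617;  (l²−L²−(e−x')²−y'²−z²)/2L = -0.1617
  √(A²+B²)=0.4291;  θ2 = -1.9573+1.9571 ≈ -0.0002
arm 3 (φ=240.0°): x'=-0.1262, y'=-0.1832
  e−x'=0.1862;  (l²−L²−(e−x')²−y'²−z²)/2L = -0.3356
  γ=atan2(-0.3974,0.1862)=-1.1326;  ψ=arccos(-0.7648)=2.4415;  θ3=γ+ψ≈1.3090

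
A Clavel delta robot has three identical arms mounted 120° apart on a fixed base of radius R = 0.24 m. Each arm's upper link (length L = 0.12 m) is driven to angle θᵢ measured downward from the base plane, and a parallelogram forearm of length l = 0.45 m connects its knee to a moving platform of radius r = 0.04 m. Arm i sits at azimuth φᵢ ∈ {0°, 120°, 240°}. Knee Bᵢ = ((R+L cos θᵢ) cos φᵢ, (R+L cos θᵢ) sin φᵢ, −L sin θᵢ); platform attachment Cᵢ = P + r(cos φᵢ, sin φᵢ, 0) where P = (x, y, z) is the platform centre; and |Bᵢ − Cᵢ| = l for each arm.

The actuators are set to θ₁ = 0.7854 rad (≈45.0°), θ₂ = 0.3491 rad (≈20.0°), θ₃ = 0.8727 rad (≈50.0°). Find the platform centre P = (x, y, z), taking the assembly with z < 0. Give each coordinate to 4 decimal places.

centre 1 = (0.2849·cos0.0°, 0.2849·sin0.0°, -0.0849) = (0.2849, 0.0000, -0.0849)
centre 2 = (0.3128·cos120.0°, 0.3128·sin120.0°, -0.0410) = (-0.1564, 0.2709, -0.0410)
centre 3 = (0.2771·cos240.0°, 0.2771·sin240.0°, -0.0919) = (-0.1386, -0.2400, -0.0919)
|centre ₂|²−|centre ₁|² = 0.0112;  |centre ₃|²−|centre ₁|² = -0.0031
plane₁₂: -0.8825x+0.5417y+0.0876z = 0.0112
Cramer: x(z) = -0.0042+0.0390z;  y(z) = 0.0138-0.0982z
into |P−centre ₁|² = l²: 1.0112z² + 0.1445z + -0.1116 = 0;  Δ = 0.4721;  z = -0.4112 or 0.2683 → z<0 root = -0.4112
x = -0.0202, y = 0.0542

(-0.0202, 0.0542, -0.4112)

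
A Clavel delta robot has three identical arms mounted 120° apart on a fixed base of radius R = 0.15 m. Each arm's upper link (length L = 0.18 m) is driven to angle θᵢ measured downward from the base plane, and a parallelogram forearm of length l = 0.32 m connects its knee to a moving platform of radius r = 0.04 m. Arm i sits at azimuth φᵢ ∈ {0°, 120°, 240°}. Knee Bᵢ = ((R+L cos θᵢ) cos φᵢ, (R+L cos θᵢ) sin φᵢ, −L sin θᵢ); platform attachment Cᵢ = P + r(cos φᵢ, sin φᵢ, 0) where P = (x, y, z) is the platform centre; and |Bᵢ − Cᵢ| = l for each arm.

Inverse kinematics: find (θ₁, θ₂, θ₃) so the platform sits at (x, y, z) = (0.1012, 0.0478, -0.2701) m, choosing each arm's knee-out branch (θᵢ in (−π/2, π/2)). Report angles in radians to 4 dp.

arm 1 (φ=0.0°): x'=0.1012, y'=0.0478
  e−x'=0.0088;  (l²−L²−(e−x')²−y'²−z²)/2L = -0.0148
  √(A²+B²)=0.2702;  θ1 = -1.5382+1.6255 ≈ 0.0872
rotate P by −φ2: (-0.0092, -0.1115, -0.2701)
  A=0.1192, B=-0.2701, C=(l²−L²−A²−y'²−z²)/(2L)=-0.0822
  γ=atan2(-0.2701,0.1192)=-1.1552;  ψ=arccos(-0.2785)=1.8531;  θ2=γ+ψ≈0.6979
φ3=240.0° → target in arm frame (-0.0920, 0.0637)
  A=0.2020, B=-0.2701, C=(l²−L²−A²−y'²−z²)/(2L)=-0.1328
  √(A²+B²)=0.3373;  θ3 = -0.9287+1.9756 ≈ 1.0469

θ₁ = 0.0872, θ₂ = 0.6979, θ₃ = 1.0469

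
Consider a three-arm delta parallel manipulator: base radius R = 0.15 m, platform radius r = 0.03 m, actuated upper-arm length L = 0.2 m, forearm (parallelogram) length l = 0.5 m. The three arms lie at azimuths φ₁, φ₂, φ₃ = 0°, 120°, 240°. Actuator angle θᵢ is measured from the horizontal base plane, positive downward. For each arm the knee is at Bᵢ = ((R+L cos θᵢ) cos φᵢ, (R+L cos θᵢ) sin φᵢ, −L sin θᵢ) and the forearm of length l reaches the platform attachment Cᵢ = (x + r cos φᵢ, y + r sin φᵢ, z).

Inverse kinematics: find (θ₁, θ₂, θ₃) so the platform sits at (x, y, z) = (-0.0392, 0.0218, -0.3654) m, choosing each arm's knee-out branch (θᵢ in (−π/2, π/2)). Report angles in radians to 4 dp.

rotate P by −φ1: (-0.0392, 0.0218, -0.3654)
  A=0.1592, B=-0.3654, C=(l²−L²−A²−y'²−z²)/(2L)=0.1267
  √(A²+B²)=0.3986;  θ1 = -1.1599+1.2474 ≈ 0.0875
rotate P by −φ2: (0.0385, 0.0230, -0.3654)
  A=0.0815, B=-0.3654, C=(l²−L²−A²−y'²−z²)/(2L)=0.1733
  √(A²+B²)=0.3744;  θ2 = -1.3513+1.0896 ≈ -0.2616
φ3=240.0° → target in arm frame (0.0007, -0.0448)
  e−x'=0.1193;  (l²−L²−(e−x')²−y'²−z²)/2L = 0.1506
  θ3 = atan2(B,A) + arccos(C/0.3844) = -0.0871

θ₁ = 0.0875, θ₂ = -0.2616, θ₃ = -0.0871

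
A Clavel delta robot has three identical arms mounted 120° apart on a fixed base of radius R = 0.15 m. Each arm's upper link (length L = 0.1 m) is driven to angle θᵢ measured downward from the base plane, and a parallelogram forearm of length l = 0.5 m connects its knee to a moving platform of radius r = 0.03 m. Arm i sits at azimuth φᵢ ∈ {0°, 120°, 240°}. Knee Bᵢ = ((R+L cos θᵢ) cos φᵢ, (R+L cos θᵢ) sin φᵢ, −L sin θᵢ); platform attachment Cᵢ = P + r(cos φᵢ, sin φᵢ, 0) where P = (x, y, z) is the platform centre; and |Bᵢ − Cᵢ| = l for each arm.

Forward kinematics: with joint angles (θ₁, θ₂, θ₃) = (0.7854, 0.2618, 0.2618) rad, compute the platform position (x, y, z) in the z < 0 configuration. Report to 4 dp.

arm 1 at φ=0.0°: (R−r)+L cos θ1 = 0.1907;  O1 = (0.1907, 0.0000, -0.0707)
arm 2 at φ=120.0°: (R−r)+L cos θ2 = 0.2166;  O2 = (-0.1083, 0.1876, -0.0259)
O3 = (0.2166·cos240.0°, 0.2166·sin240.0°, -0.0259) = (-0.1083, -0.1876, -0.0259)
eliminate P² terms by subtracting sphere 1 from 2 and 3
linear system: -0.5980x+0.3751y = 0.0062−0.0897z; -0.5980x+-0.3751y = 0.0062−0.0897z
det = 0.4487;  x = -0.0104+0.1499z,  y = 0.0000+0.0000z
into |P−O₁|² = l²: 1.0225z² + 0.0811z + -0.2046 = 0;  Δ = 0.8432;  z = -0.4887 or 0.4094 → z<0 root = -0.4887
x = -0.0837, y = 0.0000

(-0.0837, 0.0000, -0.4887)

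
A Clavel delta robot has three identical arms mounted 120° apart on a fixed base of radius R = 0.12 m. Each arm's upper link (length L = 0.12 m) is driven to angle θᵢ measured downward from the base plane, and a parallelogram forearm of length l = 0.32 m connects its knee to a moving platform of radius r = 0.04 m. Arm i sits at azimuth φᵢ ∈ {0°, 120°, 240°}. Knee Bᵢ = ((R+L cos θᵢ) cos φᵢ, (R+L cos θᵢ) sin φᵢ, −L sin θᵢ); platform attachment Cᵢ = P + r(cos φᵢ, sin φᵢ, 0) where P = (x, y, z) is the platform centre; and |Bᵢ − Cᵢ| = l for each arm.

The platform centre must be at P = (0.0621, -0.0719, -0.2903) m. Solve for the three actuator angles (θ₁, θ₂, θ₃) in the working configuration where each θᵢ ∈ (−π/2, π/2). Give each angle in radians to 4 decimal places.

θ₁ = 0.0869, θ₂ = 0.8726, θ₃ = 0.2615

arm 1 (φ=0.0°): x'=0.0621, y'=-0.0719
  A cos θ + B sin θ = C:  0.0179·cos θ + -0.2903·sin θ = -0.0074
  √(A²+B²)=0.2909;  θ1 = -1.5092+1.5961 ≈ 0.0869
rotate P by −φ2: (-0.0933, -0.0178, -0.2903)
  A cos θ + B sin θ = C:  0.1733·cos θ + -0.2903·sin θ = -0.1110
  γ=atan2(-0.2903,0.1733)=-1.0326;  ψ=arccos(-0.3282)=1.9052;  θ2=γ+ψ≈0.8726
arm 3 (φ=240.0°): x'=0.0312, y'=0.0897
  A cos θ + B sin θ = C:  0.0488·cos θ + -0.2903·sin θ = -0.0279
  √(A²+B²)=0.2944;  θ3 = -1.4043+1.6659 ≈ 0.2615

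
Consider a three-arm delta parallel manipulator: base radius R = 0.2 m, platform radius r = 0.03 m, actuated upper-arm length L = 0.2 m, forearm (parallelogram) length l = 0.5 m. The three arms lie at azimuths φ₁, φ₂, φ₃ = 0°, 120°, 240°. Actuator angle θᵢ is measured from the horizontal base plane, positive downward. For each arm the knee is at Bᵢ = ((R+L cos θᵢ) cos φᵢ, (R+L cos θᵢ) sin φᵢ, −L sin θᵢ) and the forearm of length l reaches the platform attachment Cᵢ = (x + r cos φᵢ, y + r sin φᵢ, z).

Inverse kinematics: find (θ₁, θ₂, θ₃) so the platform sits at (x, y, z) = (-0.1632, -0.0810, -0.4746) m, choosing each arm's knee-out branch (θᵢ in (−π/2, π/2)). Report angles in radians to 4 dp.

θ₁ = 1.2218, θ₂ = 0.6981, θ₃ = 0.1744

arm 1 (φ=0.0°): x'=-0.1632, y'=-0.0810
  A=0.3332, B=-0.4746, C=(l²−L²−A²−y'²−z²)/(2L)=-0.3321
  √(A²+B²)=0.5799;  θ1 = -0.9587+2.1805 ≈ 1.2218
arm 2 (φ=120.0°): x'=0.0115, y'=0.1818
  A=0.1585, B=-0.4746, C=(l²−L²−A²−y'²−z²)/(2L)=-0.1836
  √(A²+B²)=0.5004;  θ2 = -1.2484+1.9465 ≈ 0.6981
rotate P by −φ3: (0.1517, -0.1008, -0.4746)
  A=0.0183, B=-0.4746, C=(l²−L²−A²−y'²−z²)/(2L)=-0.0644
  γ=atan2(-0.4746,0.0183)=-1.5324;  ψ=arccos(-0.1355)=1.7067;  θ3=γ+ψ≈0.1744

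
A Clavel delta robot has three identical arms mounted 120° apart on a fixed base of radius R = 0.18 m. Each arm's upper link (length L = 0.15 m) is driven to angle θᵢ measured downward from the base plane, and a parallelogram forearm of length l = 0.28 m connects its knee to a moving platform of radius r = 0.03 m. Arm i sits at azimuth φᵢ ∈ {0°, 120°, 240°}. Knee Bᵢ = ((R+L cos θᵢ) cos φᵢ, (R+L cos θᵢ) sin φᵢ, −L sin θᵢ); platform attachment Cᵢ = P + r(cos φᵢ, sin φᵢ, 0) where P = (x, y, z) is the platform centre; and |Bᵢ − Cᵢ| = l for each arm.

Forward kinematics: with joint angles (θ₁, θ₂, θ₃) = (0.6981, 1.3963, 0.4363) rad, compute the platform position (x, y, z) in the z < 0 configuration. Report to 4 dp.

(0.0301, -0.0914, -0.2185)

φ1=0.0°: virtual centre (0.2649, 0.0000, -0.0964), radius l
S2 = (0.1760·cos120.0°, 0.1760·sin120.0°, -0.1477) = (-0.0880, 0.1525, -0.1477)
φ3=240.0°: virtual centre (-0.1430, -0.2476, -0.0634), radius l
subtract pairs → two planes through P
[-0.7059 0.3049 -0.1026]·P = -0.0267;  [-0.8158 -0.4953 0.0661]·P = 0.0063
Cramer: x(z) = 0.0189-0.0513z;  y(z) = -0.0438+0.2178z
into |P−S₁|² = l²: 1.0501z² + 0.1990z + -0.0066 = 0;  Δ = 0.0675;  z = -0.2185 or 0.0290 → z<0 root = -0.2185
x = 0.0301, y = -0.0914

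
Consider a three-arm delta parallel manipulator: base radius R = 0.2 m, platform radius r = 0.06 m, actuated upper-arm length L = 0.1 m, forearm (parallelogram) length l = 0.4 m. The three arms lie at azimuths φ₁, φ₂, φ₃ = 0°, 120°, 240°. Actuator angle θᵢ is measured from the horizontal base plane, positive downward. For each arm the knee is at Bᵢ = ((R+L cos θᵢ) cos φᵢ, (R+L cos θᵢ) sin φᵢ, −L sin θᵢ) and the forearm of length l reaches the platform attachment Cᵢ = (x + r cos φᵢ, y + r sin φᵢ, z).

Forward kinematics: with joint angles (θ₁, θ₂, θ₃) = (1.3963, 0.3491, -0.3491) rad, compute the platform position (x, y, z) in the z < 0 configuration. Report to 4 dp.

(-0.1596, -0.0567, -0.3358)

O1 = (0.1574·cos0.0°, 0.1574·sin0.0°, -0.0985) = (0.1574, 0.0000, -0.0985)
arm 2 at φ=120.0°: (R−r)+L cos θ2 = 0.2340;  O2 = (-0.1170, 0.2026, -0.0342)
arm 3 at φ=240.0°: (R−r)+L cos θ3 = 0.2340;  O3 = (-0.1170, -0.2026, 0.0342)
eliminate P² terms by subtracting sphere 1 from 2 and 3
[-0.5487 0.4052 0.1286]·P = 0.0214;  [-0.5487 -0.4052 0.2654]·P = 0.0214
det = 0.4447;  x = -0.0391+0.3590z,  y = 0.0000+0.1688z
quadratic in z: (1.1574)z²+(0.0559)z+(-0.1117)=0, √Δ=0.7213 → z ∈ {-0.3358, 0.2875}; z = -0.3358 (taking z<0)
x = -0.1596, y = -0.0567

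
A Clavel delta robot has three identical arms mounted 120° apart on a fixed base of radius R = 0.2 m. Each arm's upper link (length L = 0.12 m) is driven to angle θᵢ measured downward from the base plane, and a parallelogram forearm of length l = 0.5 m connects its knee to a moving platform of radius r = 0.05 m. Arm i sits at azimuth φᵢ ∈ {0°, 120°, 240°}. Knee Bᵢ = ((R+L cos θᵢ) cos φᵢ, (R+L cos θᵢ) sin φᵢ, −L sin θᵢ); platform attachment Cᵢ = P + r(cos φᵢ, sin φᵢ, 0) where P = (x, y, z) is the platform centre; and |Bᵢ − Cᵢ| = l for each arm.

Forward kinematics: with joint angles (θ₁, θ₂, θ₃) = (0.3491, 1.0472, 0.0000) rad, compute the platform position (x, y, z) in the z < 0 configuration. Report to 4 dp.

φ1=0.0°: virtual centre (0.2628, 0.0000, -0.0410), radius l
arm 2 at φ=120.0°: (R−r)+L cos θ2 = 0.2100;  S2 = (-0.1050, 0.1819, -0.1039)
arm 3 at φ=240.0°: (R−r)+L cos θ3 = 0.2700;  S3 = (-0.1350, -0.2338, 0.0000)
|S₂|²−|S₁|² = -0.0158;  |S₃|²−|S₁|² = 0.0022
linear system: -0.7355x+0.3637y = -0.0158−-0.1258z; -0.7955x+-0.4677y = 0.0022−0.0821z
det = 0.6333;  x = 0.0104+-0.0457z,  y = -0.0224+0.2533z
quadratic in z: (1.0663)z²+(0.0938)z+(-0.1841)=0, √Δ=0.8912 → z ∈ {-0.4619, 0.3739}; z = -0.4619 (taking z<0)
x = 0.0316, y = -0.1394

(0.0316, -0.1394, -0.4619)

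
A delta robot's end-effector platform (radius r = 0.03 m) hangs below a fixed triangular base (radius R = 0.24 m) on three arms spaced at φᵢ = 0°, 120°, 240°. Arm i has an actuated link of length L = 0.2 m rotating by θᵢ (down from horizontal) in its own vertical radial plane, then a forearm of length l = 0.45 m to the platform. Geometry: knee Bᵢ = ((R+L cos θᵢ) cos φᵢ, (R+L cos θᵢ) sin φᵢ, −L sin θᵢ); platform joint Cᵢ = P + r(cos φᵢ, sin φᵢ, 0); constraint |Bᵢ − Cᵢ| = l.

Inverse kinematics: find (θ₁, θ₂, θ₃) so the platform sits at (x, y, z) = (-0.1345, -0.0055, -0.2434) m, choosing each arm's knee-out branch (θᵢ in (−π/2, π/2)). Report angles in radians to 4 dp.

rotate P by −φ1: (-0.1345, -0.0055, -0.2434)
  e−x'=0.3445;  (l²−L²−(e−x')²−y'²−z²)/2L = -0.0386
  θ1 = atan2(B,A) + arccos(C/0.4218) = 1.0474
φ2=120.0° → target in arm frame (0.0625, 0.1192)
  A cos θ + B sin θ = C:  0.1475·cos θ + -0.2434·sin θ = 0.1682
  θ2 = atan2(B,A) + arccos(C/0.2846) = -0.0874
rotate P by −φ3: (0.0720, -0.1137, -0.2434)
  e−x'=0.1380;  (l²−L²−(e−x')²−y'²−z²)/2L = 0.1782
  √(A²+B²)=0.2798;  θ3 = -1.0551+0.8803 ≈ -0.1748

θ₁ = 1.0474, θ₂ = -0.0874, θ₃ = -0.1748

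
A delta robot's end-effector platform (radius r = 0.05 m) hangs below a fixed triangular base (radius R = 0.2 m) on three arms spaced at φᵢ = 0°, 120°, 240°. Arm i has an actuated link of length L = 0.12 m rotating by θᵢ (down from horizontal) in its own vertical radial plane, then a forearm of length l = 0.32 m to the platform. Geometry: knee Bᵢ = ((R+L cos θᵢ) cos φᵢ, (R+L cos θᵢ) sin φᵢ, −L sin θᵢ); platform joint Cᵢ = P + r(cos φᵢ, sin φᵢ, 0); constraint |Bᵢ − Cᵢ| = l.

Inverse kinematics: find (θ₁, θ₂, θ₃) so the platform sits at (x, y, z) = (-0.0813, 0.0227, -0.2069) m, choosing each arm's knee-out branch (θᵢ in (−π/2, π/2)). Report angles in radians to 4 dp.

φ1=0.0° → target in arm frame (-0.0813, 0.0227)
  A cos θ + B sin θ = C:  0.2313·cos θ + -0.2069·sin θ = -0.0368
  θ1 = atan2(B,A) + arccos(C/0.3103) = 0.9598
rotate P by −φ2: (0.0603, 0.0591, -0.2069)
  e−x'=0.0897;  (l²−L²−(e−x')²−y'²−z²)/2L = 0.1403
  √(A²+B²)=0.2255;  θ2 = -1.1617+0.8996 ≈ -0.2622
arm 3 (φ=240.0°): x'=0.0210, y'=-0.0818
  A cos θ + B sin θ = C:  0.1290·cos θ + -0.2069·sin θ = 0.0911
  γ=atan2(-0.2069,0.1290)=-1.0133;  ψ=arccos(0.3736)=1.1879;  θ3=γ+ψ≈0.1746

θ₁ = 0.9598, θ₂ = -0.2622, θ₃ = 0.1746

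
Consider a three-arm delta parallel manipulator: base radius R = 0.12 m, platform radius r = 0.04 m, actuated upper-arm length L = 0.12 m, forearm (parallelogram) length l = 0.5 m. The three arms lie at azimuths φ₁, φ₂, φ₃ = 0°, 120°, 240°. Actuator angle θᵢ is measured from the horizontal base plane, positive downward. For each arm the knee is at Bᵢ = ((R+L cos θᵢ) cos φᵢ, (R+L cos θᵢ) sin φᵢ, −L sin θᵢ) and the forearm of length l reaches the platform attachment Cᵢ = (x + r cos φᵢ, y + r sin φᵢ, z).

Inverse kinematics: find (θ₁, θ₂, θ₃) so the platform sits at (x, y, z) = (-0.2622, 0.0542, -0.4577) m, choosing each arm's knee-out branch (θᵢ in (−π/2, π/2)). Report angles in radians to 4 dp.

θ₁ = 1.3964, θ₂ = -0.0004, θ₃ = 0.3491

arm 1 (φ=0.0°): x'=-0.2622, y'=0.0542
  A cos θ + B sin θ = C:  0.3422·cos θ + -0.4577·sin θ = -0.3914
  θ1 = atan2(B,A) + arccos(C/0.5715) = 1.3964
rotate P by −φ2: (0.1780, 0.2000, -0.4577)
  e−x'=-0.0980;  (l²−L²−(e−x')²−y'²−z²)/2L = -0.0979
  γ=atan2(-0.4577,-0.0980)=-1.7818;  ψ=arccos(-0.2091)=1.7814;  θ2=γ+ψ≈-0.0004
φ3=240.0° → target in arm frame (0.0842, -0.2542)
  A cos θ + B sin θ = C:  -0.0042·cos θ + -0.4577·sin θ = -0.1605
  √(A²+B²)=0.4577;  θ3 = -1.5799+1.9290 ≈ 0.3491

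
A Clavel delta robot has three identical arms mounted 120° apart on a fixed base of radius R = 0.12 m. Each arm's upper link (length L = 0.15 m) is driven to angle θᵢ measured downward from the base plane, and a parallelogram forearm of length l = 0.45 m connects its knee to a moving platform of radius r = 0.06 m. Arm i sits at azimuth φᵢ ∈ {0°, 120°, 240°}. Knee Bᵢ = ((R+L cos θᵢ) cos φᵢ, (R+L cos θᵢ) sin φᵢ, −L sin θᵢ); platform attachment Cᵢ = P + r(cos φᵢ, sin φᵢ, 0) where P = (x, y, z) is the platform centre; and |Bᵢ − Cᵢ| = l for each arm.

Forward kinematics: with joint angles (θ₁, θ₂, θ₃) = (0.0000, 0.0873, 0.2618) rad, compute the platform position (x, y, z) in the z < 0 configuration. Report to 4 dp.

(0.0349, 0.0306, -0.4134)

φ1=0.0°: virtual centre (0.2100, 0.0000, 0.0000), radius l
arm 2 at φ=120.0°: (R−r)+L cos θ2 = 0.2094;  S2 = (-0.1047, 0.1814, -0.0131)
φ3=240.0°: virtual centre (-0.1024, -0.1774, -0.0388), radius l
eliminate P² terms by subtracting sphere 1 from 2 and 3
linear system: -0.6294x+0.3627y = -0.0001−-0.0262z; -0.6249x+-0.3549y = -0.0006−-0.0776z
det = 0.4500;  x = 0.0005+-0.0832z,  y = 0.0008+-0.0723z
quadratic in z: (1.0121)z²+(0.0347)z+(-0.1586)=0, √Δ=0.8021 → z ∈ {-0.4134, 0.3791}; z = -0.4134 (taking z<0)
x = 0.0349, y = 0.0306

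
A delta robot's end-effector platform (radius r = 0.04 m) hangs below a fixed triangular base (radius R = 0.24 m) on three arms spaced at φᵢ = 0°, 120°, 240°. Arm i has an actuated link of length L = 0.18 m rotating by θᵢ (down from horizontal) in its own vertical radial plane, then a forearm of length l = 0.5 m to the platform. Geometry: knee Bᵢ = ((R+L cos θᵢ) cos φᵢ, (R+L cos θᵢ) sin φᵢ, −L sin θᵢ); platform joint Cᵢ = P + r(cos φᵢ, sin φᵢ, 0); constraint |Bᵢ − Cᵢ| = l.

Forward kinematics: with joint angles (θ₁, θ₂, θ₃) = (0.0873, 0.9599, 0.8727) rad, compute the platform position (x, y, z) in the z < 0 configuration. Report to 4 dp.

S1 = (0.3793·cos0.0°, 0.3793·sin0.0°, -0.0157) = (0.3793, 0.0000, -0.0157)
φ2=120.0°: virtual centre (-0.1516, 0.2626, -0.1474), radius l
S3 = (0.3157·cos240.0°, 0.3157·sin240.0°, -0.1379) = (-0.1578, -0.2734, -0.1379)
subtract pairs → two planes through P
plane₁₂: -1.0619x+0.5252y+-0.2635z = -0.0304
det = 1.1449;  x = 0.0262+-0.2380z,  y = -0.0049+0.0206z
into |P−S₁|² = l²: 1.0571z² + 0.1992z + -0.1250 = 0;  Δ = 0.5684;  z = -0.4509 or 0.2624 → z<0 root = -0.4509
x = 0.1335, y = -0.0142

(0.1335, -0.0142, -0.4509)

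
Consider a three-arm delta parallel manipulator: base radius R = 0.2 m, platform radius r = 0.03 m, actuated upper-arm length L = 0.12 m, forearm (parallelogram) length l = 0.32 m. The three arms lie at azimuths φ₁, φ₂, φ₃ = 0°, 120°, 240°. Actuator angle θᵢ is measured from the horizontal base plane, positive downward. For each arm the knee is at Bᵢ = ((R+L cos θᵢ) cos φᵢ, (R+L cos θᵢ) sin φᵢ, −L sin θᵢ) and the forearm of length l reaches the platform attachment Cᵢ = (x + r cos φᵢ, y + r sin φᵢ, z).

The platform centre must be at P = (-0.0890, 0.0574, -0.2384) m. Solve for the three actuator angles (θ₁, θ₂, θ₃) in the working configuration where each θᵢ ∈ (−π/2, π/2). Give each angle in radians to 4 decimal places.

θ₁ = 1.3094, θ₂ = -0.0868, θ₃ = 0.7854

rotate P by −φ1: (-0.0890, 0.0574, -0.2384)
  A=0.2590, B=-0.2384, C=(l²−L²−A²−y'²−z²)/(2L)=-0.1634
  √(A²+B²)=0.3520;  θ1 = -0.7440+2.0534 ≈ 1.3094
φ2=120.0° → target in arm frame (0.0942, 0.0484)
  A=0.0758, B=-0.2384, C=(l²−L²−A²−y'²−z²)/(2L)=0.0962
  γ=atan2(-0.2384,0.0758)=-1.2630;  ψ=arccos(0.3844)=1.1762;  θ2=γ+ψ≈-0.0868
rotate P by −φ3: (-0.0052, -0.1058, -0.2384)
  A cos θ + B sin θ = C:  0.1752·cos θ + -0.2384·sin θ = -0.0447
  γ=atan2(-0.2384,0.1752)=-0.9370;  ψ=arccos(-0.1510)=1.7224;  θ3=γ+ψ≈0.7854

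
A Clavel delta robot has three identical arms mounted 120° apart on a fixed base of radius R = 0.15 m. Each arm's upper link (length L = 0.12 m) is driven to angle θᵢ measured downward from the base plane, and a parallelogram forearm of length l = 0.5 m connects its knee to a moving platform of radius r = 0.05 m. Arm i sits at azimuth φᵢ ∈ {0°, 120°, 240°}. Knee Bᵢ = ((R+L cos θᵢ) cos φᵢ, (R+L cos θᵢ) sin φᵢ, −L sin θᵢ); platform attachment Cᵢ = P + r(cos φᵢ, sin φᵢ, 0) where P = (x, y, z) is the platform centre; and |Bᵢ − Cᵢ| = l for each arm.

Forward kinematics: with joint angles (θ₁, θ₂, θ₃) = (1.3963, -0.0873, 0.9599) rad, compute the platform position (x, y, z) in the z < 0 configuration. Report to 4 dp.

(-0.1824, 0.1576, -0.4832)

φ1=0.0°: virtual centre (0.1208, 0.0000, -0.1182), radius l
φ2=120.0°: virtual centre (-0.1098, 0.1901, 0.0105), radius l
φ3=240.0°: virtual centre (-0.0844, -0.1462, -0.0983), radius l
subtract pairs → two planes through P
linear system: -0.4612x+0.3803y = 0.0197−0.2573z; -0.4105x+-0.2924y = 0.0096−0.0398z
Cramer: x(z) = -0.0324+0.3105z;  y(z) = 0.0126-0.2999z
into |P−centre ₁|² = l²: 1.1864z² + 0.1336z + -0.2124 = 0;  Δ = 1.0258;  z = -0.4832 or 0.3705 → z<0 root = -0.4832
x = -0.1824, y = 0.1576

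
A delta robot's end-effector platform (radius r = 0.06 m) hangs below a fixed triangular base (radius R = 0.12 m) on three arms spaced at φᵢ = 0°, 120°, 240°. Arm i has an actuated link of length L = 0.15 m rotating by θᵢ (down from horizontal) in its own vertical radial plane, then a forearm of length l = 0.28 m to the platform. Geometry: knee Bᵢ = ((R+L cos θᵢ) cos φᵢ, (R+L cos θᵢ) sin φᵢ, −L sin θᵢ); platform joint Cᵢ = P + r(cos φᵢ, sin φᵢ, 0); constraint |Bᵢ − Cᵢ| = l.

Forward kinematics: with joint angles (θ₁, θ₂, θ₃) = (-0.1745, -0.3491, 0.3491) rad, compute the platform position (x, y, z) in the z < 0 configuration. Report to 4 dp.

(0.0158, 0.0506, -0.1715)

arm 1 at φ=0.0°: ρ1 = 0.2077;  S1 = (0.2077, 0.0000, 0.0260)
S2 = (0.2010·cos120.0°, 0.2010·sin120.0°, 0.0513) = (-0.1005, 0.1740, 0.0513)
φ3=240.0°: virtual centre (-0.1005, -0.1740, -0.0513), radius l
subtract pairs → two planes through P
[-0.6164 0.3481 0.0505]·P = -0.0008;  [-0.6164 -0.3481 -0.1547]·P = -0.0008
Cramer: x(z) = 0.0013-0.0845z;  y(z) = 0.0000-0.2948z
into |P−S₁|² = l²: 1.0941z² + -0.0172z + -0.0351 = 0;  Δ = 0.1540;  z = -0.1715 or 0.1872 → z<0 root = -0.1715
x = 0.0158, y = 0.0506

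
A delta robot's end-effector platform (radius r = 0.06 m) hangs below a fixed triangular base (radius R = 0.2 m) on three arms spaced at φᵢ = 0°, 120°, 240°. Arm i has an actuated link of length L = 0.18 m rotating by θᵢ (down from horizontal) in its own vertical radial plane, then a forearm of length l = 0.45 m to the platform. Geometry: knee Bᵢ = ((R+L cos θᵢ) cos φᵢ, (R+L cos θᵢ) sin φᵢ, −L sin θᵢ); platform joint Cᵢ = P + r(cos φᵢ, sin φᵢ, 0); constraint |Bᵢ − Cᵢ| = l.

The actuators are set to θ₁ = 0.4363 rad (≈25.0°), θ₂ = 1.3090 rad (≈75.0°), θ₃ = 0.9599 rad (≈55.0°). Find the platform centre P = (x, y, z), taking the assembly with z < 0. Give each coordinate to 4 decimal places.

(0.1346, -0.0662, -0.4880)

φ1=0.0°: virtual centre (0.3031, 0.0000, -0.0761), radius l
φ2=120.0°: virtual centre (-0.0933, 0.1616, -0.1739), radius l
φ3=240.0°: virtual centre (-0.1216, -0.2107, -0.1474), radius l
eliminate P² terms by subtracting sphere 1 from 2 and 3
linear system: -0.7929x+0.3232y = -0.0326−-0.1956z; -0.8495x+-0.4213y = -0.0168−-0.1428z
det = 0.6086;  x = 0.0315+-0.2112z,  y = -0.0237+0.0871z
sphere 1 gives Az²+Bz+C=0 with A=1.0522, B=0.2628, C=-0.1224;  B²−4AC=0.5840;  roots -0.4880, 0.2383;  negative root z = -0.4880
x = 0.1346, y = -0.0662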